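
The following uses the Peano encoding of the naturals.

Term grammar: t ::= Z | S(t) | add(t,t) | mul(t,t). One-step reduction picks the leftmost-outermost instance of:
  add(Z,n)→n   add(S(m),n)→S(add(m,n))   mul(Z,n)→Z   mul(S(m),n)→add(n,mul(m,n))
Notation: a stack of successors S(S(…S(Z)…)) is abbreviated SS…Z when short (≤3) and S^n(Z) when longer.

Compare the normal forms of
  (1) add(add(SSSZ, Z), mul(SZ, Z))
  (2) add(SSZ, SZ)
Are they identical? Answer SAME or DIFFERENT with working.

Answer: SAME — A ⇓ SSSZ, B ⇓ SSSZ

Working:
Term A:
  start: add(add(SSSZ, Z), mul(SZ, Z))
  step 1: add(S(add(SSZ, Z)), mul(SZ, Z))
  step 2: S(add(add(SSZ, Z), mul(SZ, Z)))
  step 3: S(add(S(add(SZ, Z)), mul(SZ, Z)))
  step 4: S(S(add(add(SZ, Z), mul(SZ, Z))))
  step 5: S(S(add(S(add(Z, Z)), mul(SZ, Z))))
  step 6: S(S(S(add(add(Z, Z), mul(SZ, Z)))))
  step 7: S(S(S(add(Z, mul(SZ, Z)))))
  step 8: S(S(S(mul(SZ, Z))))
  step 9: S(S(S(add(Z, mul(Z, Z)))))
  step 10: S(S(S(mul(Z, Z))))
  step 11: SSSZ

Term B:
  start: add(SSZ, SZ)
  step 1: S(add(SZ, SZ))
  step 2: S(S(add(Z, SZ)))
  step 3: SSSZ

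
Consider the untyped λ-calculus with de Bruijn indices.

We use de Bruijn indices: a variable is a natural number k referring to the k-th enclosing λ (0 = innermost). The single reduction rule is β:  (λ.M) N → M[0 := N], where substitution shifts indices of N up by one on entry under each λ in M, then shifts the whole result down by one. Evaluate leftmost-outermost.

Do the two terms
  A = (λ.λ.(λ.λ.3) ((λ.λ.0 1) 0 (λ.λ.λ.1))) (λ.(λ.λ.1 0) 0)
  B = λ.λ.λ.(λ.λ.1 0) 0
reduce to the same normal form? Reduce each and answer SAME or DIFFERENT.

Answer: SAME — A ⇓ λ.λ.λ.λ.1 0, B ⇓ λ.λ.λ.λ.1 0

Working:
Term A:
  start: (λ.λ.(λ.λ.3) ((λ.λ.0 1) 0 (λ.λ.λ.1))) (λ.(λ.λ.1 0) 0)
  [1] λ.(λ.λ.λ.(λ.λ.1 0) 0) ((λ.λ.0 1) 0 (λ.λ.λ.1))
  [2] λ.λ.λ.(λ.λ.1 0) 0
  [3] λ.λ.λ.λ.1 0

Term B:
  start: λ.λ.λ.(λ.λ.1 0) 0
  [1] λ.λ.λ.λ.1 0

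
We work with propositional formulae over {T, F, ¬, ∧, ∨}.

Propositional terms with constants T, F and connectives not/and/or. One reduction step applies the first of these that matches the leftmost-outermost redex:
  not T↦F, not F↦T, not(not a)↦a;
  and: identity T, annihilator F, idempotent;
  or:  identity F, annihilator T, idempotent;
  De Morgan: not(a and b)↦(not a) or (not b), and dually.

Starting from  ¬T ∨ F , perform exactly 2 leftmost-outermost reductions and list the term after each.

  start: ¬T ∨ F
  step 1: ¬T
  step 2: F

Answer: after 2 steps: F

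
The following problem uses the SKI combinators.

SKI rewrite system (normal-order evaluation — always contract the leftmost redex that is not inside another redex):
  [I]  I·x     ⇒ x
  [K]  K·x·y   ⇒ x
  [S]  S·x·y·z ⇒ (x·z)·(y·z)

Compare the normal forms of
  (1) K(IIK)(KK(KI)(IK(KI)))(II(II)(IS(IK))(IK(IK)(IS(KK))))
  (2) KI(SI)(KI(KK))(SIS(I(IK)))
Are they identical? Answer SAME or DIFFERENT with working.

Term A:
  start: K(IIK)(KK(KI)(IK(KI)))(II(II)(IS(IK))(IK(IK)(IS(KK))))
  →1  IIK(II(II)(IS(IK))(IK(IK)(IS(KK))))
  →2  IK(II(II)(IS(IK))(IK(IK)(IS(KK))))
  →3  K(II(II)(IS(IK))(IK(IK)(IS(KK))))
  →4  K(I(II)(IS(IK))(IK(IK)(IS(KK))))
  →5  K(II(IS(IK))(IK(IK)(IS(KK))))
  →6  K(I(IS(IK))(IK(IK)(IS(KK))))
  →7  K(IS(IK)(IK(IK)(IS(KK))))
  →8  K(S(IK)(IK(IK)(IS(KK))))
  →9  K(SK(IK(IK)(IS(KK))))
  →10  K(SK(K(IK)(IS(KK))))
  →11  K(SK(IK))
  →12  K(SKK)

Term B:
  start: KI(SI)(KI(KK))(SIS(I(IK)))
  →1  I(KI(KK))(SIS(I(IK)))
  →2  KI(KK)(SIS(I(IK)))
  →3  I(SIS(I(IK)))
  →4  SIS(I(IK))
  →5  I(I(IK))(S(I(IK)))
  →6  I(IK)(S(I(IK)))
  →7  IK(S(I(IK)))
  →8  K(S(I(IK)))
  →9  K(S(IK))
  →10  K(SK)

Answer: DIFFERENT — A ⇓ K(SKK), B ⇓ K(SK)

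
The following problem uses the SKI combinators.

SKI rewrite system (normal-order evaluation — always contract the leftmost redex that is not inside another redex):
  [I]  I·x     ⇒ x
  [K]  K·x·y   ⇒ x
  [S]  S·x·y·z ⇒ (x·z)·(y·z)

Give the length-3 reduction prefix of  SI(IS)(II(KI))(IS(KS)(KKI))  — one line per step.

Answer: after 3 steps: I(KI)(IS(II(KI)))(IS(KS)(KKI))

Reduction:
  start: SI(IS)(II(KI))(IS(KS)(KKI))
  step 1: I(II(KI))(IS(II(KI)))(IS(KS)(KKI))
  step 2: II(KI)(IS(II(KI)))(IS(KS)(KKI))
  step 3: I(KI)(IS(II(KI)))(IS(KS)(KKI))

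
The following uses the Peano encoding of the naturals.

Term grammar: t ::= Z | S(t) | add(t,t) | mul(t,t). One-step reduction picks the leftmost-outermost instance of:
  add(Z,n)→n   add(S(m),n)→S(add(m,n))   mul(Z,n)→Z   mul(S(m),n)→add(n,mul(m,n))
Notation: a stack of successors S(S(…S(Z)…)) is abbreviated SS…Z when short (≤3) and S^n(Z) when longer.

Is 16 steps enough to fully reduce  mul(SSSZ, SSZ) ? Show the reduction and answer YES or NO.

  start: mul(SSSZ, SSZ)
  [1] add(SSZ, mul(SSZ, SSZ))
  [2] S(add(SZ, mul(SSZ, SSZ)))
  [3] S(S(add(Z, mul(SSZ, SSZ))))
  [4] S(S(mul(SSZ, SSZ)))
  [5] S(S(add(SSZ, mul(SZ, SSZ))))
  [6] S(S(S(add(SZ, mul(SZ, SSZ)))))
  [7] S(S(S(S(add(Z, mul(SZ, SSZ))))))
  [8] S(S(S(S(mul(SZ, SSZ)))))
  [9] S(S(S(S(add(SSZ, mul(Z, SSZ))))))
  [10] S(S(S(S(S(add(SZ, mul(Z, SSZ)))))))
  [11] S(S(S(S(S(S(add(Z, mul(Z, SSZ))))))))
  [12] S(S(S(S(S(S(mul(Z, SSZ)))))))
  [13] S^6(Z)

Answer: YES — reaches normal form S^6(Z) in 13 ≤ 16 steps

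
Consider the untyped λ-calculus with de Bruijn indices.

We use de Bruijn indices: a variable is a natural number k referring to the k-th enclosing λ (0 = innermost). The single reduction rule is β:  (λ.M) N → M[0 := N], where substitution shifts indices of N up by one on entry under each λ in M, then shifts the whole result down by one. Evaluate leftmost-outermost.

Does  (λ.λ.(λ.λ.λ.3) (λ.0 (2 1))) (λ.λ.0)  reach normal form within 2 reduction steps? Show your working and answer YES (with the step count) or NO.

Answer: YES — reaches normal form λ.λ.λ.2 in 2 ≤ 2 steps

Working:
  start: (λ.λ.(λ.λ.λ.3) (λ.0 (2 1))) (λ.λ.0)
  →1  λ.(λ.λ.λ.3) (λ.0 ((λ.λ.0) 1))
  →2  λ.λ.λ.2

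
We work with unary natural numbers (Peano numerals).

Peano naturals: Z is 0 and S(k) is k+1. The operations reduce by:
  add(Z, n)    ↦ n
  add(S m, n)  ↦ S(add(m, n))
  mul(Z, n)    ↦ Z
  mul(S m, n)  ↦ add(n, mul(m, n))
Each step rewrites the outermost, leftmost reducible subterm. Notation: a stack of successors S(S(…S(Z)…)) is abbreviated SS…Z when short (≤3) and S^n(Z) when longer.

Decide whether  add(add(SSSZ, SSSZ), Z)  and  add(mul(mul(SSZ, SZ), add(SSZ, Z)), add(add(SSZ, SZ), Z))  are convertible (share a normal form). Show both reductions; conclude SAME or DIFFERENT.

Term A:
  start: add(add(SSSZ, SSSZ), Z)
  [1] add(S(add(SSZ, SSSZ)), Z)
  [2] S(add(add(SSZ, SSSZ), Z))
  [3] S(add(S(add(SZ, SSSZ)), Z))
  [4] S(S(add(add(SZ, SSSZ), Z)))
  [5] S(S(add(S(add(Z, SSSZ)), Z)))
  [6] S(S(S(add(add(Z, SSSZ), Z))))
  [7] S(S(S(add(SSSZ, Z))))
  [8] S(S(S(S(add(SSZ, Z)))))
  [9] S(S(S(S(S(add(SZ, Z))))))
  [10] S(S(S(S(S(S(add(Z, Z)))))))
  [11] S^6(Z)

Term B:
  start: add(mul(mul(SSZ, SZ), add(SSZ, Z)), add(add(SSZ, SZ), Z))
  [1] add(mul(add(SZ, mul(SZ, SZ)), add(SSZ, Z)), add(add(SSZ, SZ), Z))
  [2] add(mul(S(add(Z, mul(SZ, SZ))), add(SSZ, Z)), add(add(SSZ, SZ), Z))
  [3] add(add(add(SSZ, Z), mul(add(Z, mul(SZ, SZ)), add(SSZ, Z))), add(add(SSZ, SZ), Z))
  [4] add(add(S(add(SZ, Z)), mul(add(Z, mul(SZ, SZ)), add(SSZ, Z))), add(add(SSZ, SZ), Z))
  [5] add(S(add(add(SZ, Z), mul(add(Z, mul(SZ, SZ)), add(SSZ, Z)))), add(add(SSZ, SZ), Z))
  [6] S(add(add(add(SZ, Z), mul(add(Z, mul(SZ, SZ)), add(SSZ, Z))), add(add(SSZ, SZ), Z)))
  [7] S(add(add(S(add(Z, Z)), mul(add(Z, mul(SZ, SZ)), add(SSZ, Z))), add(add(SSZ, SZ), Z)))
  [8] S(add(S(add(add(Z, Z), mul(add(Z, mul(SZ, SZ)), add(SSZ, Z)))), add(add(SSZ, SZ), Z)))
  [9] S(S(add(add(add(Z, Z), mul(add(Z, mul(SZ, SZ)), add(SSZ, Z))), add(add(SSZ, SZ), Z))))
  [10] S(S(add(add(Z, mul(add(Z, mul(SZ, SZ)), add(SSZ, Z))), add(add(SSZ, SZ), Z))))
  [11] S(S(add(mul(add(Z, mul(SZ, SZ)), add(SSZ, Z)), add(add(SSZ, SZ), Z))))
  [12] S(S(add(mul(mul(SZ, SZ), add(SSZ, Z)), add(add(SSZ, SZ), Z))))
  [13] S(S(add(mul(add(SZ, mul(Z, SZ)), add(SSZ, Z)), add(add(SSZ, SZ), Z))))
  [14] S(S(add(mul(S(add(Z, mul(Z, SZ))), add(SSZ, Z)), add(add(SSZ, SZ), Z))))
  [15] S(S(add(add(add(SSZ, Z), mul(add(Z, mul(Z, SZ)), add(SSZ, Z))), add(add(SSZ, SZ), Z))))
  [16] S(S(add(add(S(add(SZ, Z)), mul(add(Z, mul(Z, SZ)), add(SSZ, Z))), add(add(SSZ, SZ), Z))))
  [17] S(S(add(S(add(add(SZ, Z), mul(add(Z, mul(Z, SZ)), add(SSZ, Z)))), add(add(SSZ, SZ), Z))))
  [18] S(S(S(add(add(add(SZ, Z), mul(add(Z, mul(Z, SZ)), add(SSZ, Z))), add(add(SSZ, SZ), Z)))))
  [19] S(S(S(add(add(S(add(Z, Z)), mul(add(Z, mul(Z, SZ)), add(SSZ, Z))), add(add(SSZ, SZ), Z)))))
  [20] S(S(S(add(S(add(add(Z, Z), mul(add(Z, mul(Z, SZ)), add(SSZ, Z)))), add(add(SSZ, SZ), Z)))))
  [21] S(S(S(S(add(add(add(Z, Z), mul(add(Z, mul(Z, SZ)), add(SSZ, Z))), add(add(SSZ, SZ), Z))))))
  [22] S(S(S(S(add(add(Z, mul(add(Z, mul(Z, SZ)), add(SSZ, Z))), add(add(SSZ, SZ), Z))))))
  [23] S(S(S(S(add(mul(add(Z, mul(Z, SZ)), add(SSZ, Z)), add(add(SSZ, SZ), Z))))))
  [24] S(S(S(S(add(mul(mul(Z, SZ), add(SSZ, Z)), add(add(SSZ, SZ), Z))))))
  [25] S(S(S(S(add(mul(Z, add(SSZ, Z)), add(add(SSZ, SZ), Z))))))
  [26] S(S(S(S(add(Z, add(add(SSZ, SZ), Z))))))
  [27] S(S(S(S(add(add(SSZ, SZ), Z)))))
  [28] S(S(S(S(add(S(add(SZ, SZ)), Z)))))
  [29] S(S(S(S(S(add(add(SZ, SZ), Z))))))
  [30] S(S(S(S(S(add(S(add(Z, SZ)), Z))))))
  [31] S(S(S(S(S(S(add(add(Z, SZ), Z)))))))
  [32] S(S(S(S(S(S(add(SZ, Z)))))))
  [33] S(S(S(S(S(S(S(add(Z, Z))))))))
  [34] S^7(Z)

Answer: DIFFERENT — A ⇓ S^6(Z), B ⇓ S^7(Z)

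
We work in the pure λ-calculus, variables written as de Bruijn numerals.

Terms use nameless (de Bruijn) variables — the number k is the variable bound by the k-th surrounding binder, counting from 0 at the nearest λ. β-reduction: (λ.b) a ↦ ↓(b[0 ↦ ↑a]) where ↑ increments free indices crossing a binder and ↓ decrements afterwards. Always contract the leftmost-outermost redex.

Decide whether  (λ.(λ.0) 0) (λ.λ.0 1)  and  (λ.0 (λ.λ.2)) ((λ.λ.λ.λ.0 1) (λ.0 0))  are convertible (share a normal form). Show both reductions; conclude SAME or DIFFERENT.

Term A:
  start: (λ.(λ.0) 0) (λ.λ.0 1)
  [1] (λ.0) (λ.λ.0 1)
  [2] λ.λ.0 1

Term B:
  start: (λ.0 (λ.λ.2)) ((λ.λ.λ.λ.0 1) (λ.0 0))
  [1] (λ.λ.λ.λ.0 1) (λ.0 0) (λ.λ.(λ.λ.λ.λ.0 1) (λ.0 0))
  [2] (λ.λ.λ.0 1) (λ.λ.(λ.λ.λ.λ.0 1) (λ.0 0))
  [3] λ.λ.0 1

Answer: SAME — A ⇓ λ.λ.0 1, B ⇓ λ.λ.0 1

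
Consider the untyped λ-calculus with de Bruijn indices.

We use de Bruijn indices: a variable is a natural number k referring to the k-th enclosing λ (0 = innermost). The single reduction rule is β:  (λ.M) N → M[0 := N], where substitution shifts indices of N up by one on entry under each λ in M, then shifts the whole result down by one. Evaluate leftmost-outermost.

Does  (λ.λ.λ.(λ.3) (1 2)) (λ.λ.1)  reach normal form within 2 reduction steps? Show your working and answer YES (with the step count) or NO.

  start: (λ.λ.λ.(λ.3) (1 2)) (λ.λ.1)
  step 1: λ.λ.(λ.λ.λ.1) (1 (λ.λ.1))
  step 2: λ.λ.λ.λ.1

Answer: YES — reaches normal form λ.λ.λ.λ.1 in 2 ≤ 2 steps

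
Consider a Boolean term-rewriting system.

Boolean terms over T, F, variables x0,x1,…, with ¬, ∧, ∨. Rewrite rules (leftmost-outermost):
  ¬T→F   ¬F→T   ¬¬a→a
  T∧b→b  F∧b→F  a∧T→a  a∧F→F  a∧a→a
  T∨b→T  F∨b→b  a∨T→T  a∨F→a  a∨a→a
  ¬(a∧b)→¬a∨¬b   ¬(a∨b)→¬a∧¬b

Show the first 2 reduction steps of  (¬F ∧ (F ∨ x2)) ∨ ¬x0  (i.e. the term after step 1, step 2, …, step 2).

Answer: after 2 steps: (F ∨ x2) ∨ ¬x0

Reduction:
  start: (¬F ∧ (F ∨ x2)) ∨ ¬x0
  step 1: (T ∧ (F ∨ x2)) ∨ ¬x0
  step 2: (F ∨ x2) ∨ ¬x0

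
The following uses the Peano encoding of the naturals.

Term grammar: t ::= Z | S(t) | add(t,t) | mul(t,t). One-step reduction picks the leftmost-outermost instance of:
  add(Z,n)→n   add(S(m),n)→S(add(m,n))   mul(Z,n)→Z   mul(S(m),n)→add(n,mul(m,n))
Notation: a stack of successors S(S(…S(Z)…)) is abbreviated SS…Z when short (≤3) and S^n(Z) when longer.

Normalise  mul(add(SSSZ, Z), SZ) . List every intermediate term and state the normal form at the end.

Answer: normal form = SSSZ  (in 14 steps)

Derivation:
  start: mul(add(SSSZ, Z), SZ)
  step 1: mul(S(add(SSZ, Z)), SZ)
  step 2: add(SZ, mul(add(SSZ, Z), SZ))
  step 3: S(add(Z, mul(add(SSZ, Z), SZ)))
  step 4: S(mul(add(SSZ, Z), SZ))
  step 5: S(mul(S(add(SZ, Z)), SZ))
  step 6: S(add(SZ, mul(add(SZ, Z), SZ)))
  step 7: S(S(add(Z, mul(add(SZ, Z), SZ))))
  step 8: S(S(mul(add(SZ, Z), SZ)))
  step 9: S(S(mul(S(add(Z, Z)), SZ)))
  step 10: S(S(add(SZ, mul(add(Z, Z), SZ))))
  step 11: S(S(S(add(Z, mul(add(Z, Z), SZ)))))
  step 12: S(S(S(mul(add(Z, Z), SZ))))
  step 13: S(S(S(mul(Z, SZ))))
  step 14: SSSZ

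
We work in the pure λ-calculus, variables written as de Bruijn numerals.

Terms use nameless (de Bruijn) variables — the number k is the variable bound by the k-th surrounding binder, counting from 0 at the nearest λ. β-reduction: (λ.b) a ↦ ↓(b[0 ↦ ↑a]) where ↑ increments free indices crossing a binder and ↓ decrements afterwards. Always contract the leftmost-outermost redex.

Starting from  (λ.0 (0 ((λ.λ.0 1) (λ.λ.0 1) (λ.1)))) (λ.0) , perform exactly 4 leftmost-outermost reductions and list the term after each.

Answer: after 4 steps: (λ.0 (λ.λ.0 1)) (λ.λ.0)

Working:
  start: (λ.0 (0 ((λ.λ.0 1) (λ.λ.0 1) (λ.1)))) (λ.0)
  →1  (λ.0) ((λ.0) ((λ.λ.0 1) (λ.λ.0 1) (λ.λ.0)))
  →2  (λ.0) ((λ.λ.0 1) (λ.λ.0 1) (λ.λ.0))
  →3  (λ.λ.0 1) (λ.λ.0 1) (λ.λ.0)
  →4  (λ.0 (λ.λ.0 1)) (λ.λ.0)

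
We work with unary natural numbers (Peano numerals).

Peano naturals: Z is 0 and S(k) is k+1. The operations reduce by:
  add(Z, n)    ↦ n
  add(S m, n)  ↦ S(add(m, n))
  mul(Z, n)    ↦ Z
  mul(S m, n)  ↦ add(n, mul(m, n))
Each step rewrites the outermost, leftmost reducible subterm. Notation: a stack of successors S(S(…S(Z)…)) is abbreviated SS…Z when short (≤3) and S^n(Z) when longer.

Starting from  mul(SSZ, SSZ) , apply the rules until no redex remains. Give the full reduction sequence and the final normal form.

  start: mul(SSZ, SSZ)
  [1] add(SSZ, mul(SZ, SSZ))
  [2] S(add(SZ, mul(SZ, SSZ)))
  [3] S(S(add(Z, mul(SZ, SSZ))))
  [4] S(S(mul(SZ, SSZ)))
  [5] S(S(add(SSZ, mul(Z, SSZ))))
  [6] S(S(S(add(SZ, mul(Z, SSZ)))))
  [7] S(S(S(S(add(Z, mul(Z, SSZ))))))
  [8] S(S(S(S(mul(Z, SSZ)))))
  [9] S^4(Z)

Answer: normal form = S^4(Z)  (in 9 steps)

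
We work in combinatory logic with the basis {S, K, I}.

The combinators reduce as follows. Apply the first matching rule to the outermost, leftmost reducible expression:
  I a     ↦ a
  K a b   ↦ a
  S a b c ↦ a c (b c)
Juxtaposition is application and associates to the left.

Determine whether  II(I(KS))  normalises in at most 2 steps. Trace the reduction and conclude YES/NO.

Answer: NO — after 2 steps the term is I(KS), not yet normal

Derivation:
  start: II(I(KS))
  step 1: I(I(KS))
  step 2: I(KS)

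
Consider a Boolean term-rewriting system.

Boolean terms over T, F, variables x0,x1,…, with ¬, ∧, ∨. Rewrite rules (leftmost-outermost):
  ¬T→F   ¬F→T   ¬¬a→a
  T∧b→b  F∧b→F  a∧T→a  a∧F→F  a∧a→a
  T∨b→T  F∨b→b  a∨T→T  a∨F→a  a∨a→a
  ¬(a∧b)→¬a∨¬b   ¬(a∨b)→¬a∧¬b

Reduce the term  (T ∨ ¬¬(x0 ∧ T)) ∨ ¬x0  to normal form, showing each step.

Answer: normal form = T  (in 2 steps)

Derivation:
  start: (T ∨ ¬¬(x0 ∧ T)) ∨ ¬x0
  [1] T ∨ ¬x0
  [2] T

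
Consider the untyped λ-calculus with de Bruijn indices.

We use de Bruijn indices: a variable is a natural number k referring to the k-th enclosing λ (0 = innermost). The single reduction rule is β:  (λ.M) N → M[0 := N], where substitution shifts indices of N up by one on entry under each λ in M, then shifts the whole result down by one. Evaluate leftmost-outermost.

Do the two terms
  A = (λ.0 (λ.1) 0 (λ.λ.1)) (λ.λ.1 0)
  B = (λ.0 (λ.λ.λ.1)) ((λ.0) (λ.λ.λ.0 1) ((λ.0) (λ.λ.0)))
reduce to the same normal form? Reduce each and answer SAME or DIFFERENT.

Term A:
  start: (λ.0 (λ.1) 0 (λ.λ.1)) (λ.λ.1 0)
  [1] (λ.λ.1 0) (λ.λ.λ.1 0) (λ.λ.1 0) (λ.λ.1)
  [2] (λ.(λ.λ.λ.1 0) 0) (λ.λ.1 0) (λ.λ.1)
  [3] (λ.λ.λ.1 0) (λ.λ.1 0) (λ.λ.1)
  [4] (λ.λ.1 0) (λ.λ.1)
  [5] λ.(λ.λ.1) 0
  [6] λ.λ.1

Term B:
  start: (λ.0 (λ.λ.λ.1)) ((λ.0) (λ.λ.λ.0 1) ((λ.0) (λ.λ.0)))
  [1] (λ.0) (λ.λ.λ.0 1) ((λ.0) (λ.λ.0)) (λ.λ.λ.1)
  [2] (λ.λ.λ.0 1) ((λ.0) (λ.λ.0)) (λ.λ.λ.1)
  [3] (λ.λ.0 1) (λ.λ.λ.1)
  [4] λ.0 (λ.λ.λ.1)

Answer: DIFFERENT — A ⇓ λ.λ.1, B ⇓ λ.0 (λ.λ.λ.1)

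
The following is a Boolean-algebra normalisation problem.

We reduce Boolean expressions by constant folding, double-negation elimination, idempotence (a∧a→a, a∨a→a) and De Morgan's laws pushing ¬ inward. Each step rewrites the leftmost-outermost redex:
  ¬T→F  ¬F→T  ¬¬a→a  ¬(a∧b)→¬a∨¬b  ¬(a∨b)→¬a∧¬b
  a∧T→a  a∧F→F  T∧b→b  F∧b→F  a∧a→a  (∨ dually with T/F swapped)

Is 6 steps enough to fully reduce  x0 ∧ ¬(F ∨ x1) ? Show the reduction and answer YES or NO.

Answer: YES — reaches normal form x0 ∧ ¬x1 in 3 ≤ 6 steps

Working:
  start: x0 ∧ ¬(F ∨ x1)
  step 1: x0 ∧ (¬F ∧ ¬x1)
  step 2: x0 ∧ (T ∧ ¬x1)
  step 3: x0 ∧ ¬x1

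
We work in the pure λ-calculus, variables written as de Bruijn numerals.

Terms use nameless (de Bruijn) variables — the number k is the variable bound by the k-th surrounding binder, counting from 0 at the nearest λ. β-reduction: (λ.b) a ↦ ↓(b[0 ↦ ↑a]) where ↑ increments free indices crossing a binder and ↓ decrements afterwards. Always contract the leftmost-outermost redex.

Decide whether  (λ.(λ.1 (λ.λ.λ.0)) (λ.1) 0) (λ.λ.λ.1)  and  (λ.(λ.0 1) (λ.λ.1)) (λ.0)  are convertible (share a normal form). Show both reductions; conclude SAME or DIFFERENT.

Answer: DIFFERENT — A ⇓ λ.λ.λ.λ.1, B ⇓ λ.λ.0

Working:
Term A:
  start: (λ.(λ.1 (λ.λ.λ.0)) (λ.1) 0) (λ.λ.λ.1)
  →1  (λ.(λ.λ.λ.1) (λ.λ.λ.0)) (λ.λ.λ.λ.1) (λ.λ.λ.1)
  →2  (λ.λ.λ.1) (λ.λ.λ.0) (λ.λ.λ.1)
  →3  (λ.λ.1) (λ.λ.λ.1)
  →4  λ.λ.λ.λ.1

Term B:
  start: (λ.(λ.0 1) (λ.λ.1)) (λ.0)
  →1  (λ.0 (λ.0)) (λ.λ.1)
  →2  (λ.λ.1) (λ.0)
  →3  λ.λ.0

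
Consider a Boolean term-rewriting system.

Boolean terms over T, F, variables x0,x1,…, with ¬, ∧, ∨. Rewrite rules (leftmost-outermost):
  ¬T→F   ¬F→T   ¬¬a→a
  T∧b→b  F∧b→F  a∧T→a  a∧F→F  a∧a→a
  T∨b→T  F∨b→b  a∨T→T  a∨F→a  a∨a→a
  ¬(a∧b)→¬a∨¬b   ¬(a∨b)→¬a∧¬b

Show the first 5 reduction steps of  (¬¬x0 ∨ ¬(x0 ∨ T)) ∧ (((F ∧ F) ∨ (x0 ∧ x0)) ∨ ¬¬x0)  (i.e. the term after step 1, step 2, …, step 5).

  start: (¬¬x0 ∨ ¬(x0 ∨ T)) ∧ (((F ∧ F) ∨ (x0 ∧ x0)) ∨ ¬¬x0)
  step 1: (x0 ∨ ¬(x0 ∨ T)) ∧ (((F ∧ F) ∨ (x0 ∧ x0)) ∨ ¬¬x0)
  step 2: (x0 ∨ (¬x0 ∧ ¬T)) ∧ (((F ∧ F) ∨ (x0 ∧ x0)) ∨ ¬¬x0)
  step 3: (x0 ∨ (¬x0 ∧ F)) ∧ (((F ∧ F) ∨ (x0 ∧ x0)) ∨ ¬¬x0)
  step 4: (x0 ∨ F) ∧ (((F ∧ F) ∨ (x0 ∧ x0)) ∨ ¬¬x0)
  step 5: x0 ∧ (((F ∧ F) ∨ (x0 ∧ x0)) ∨ ¬¬x0)

Answer: after 5 steps: x0 ∧ (((F ∧ F) ∨ (x0 ∧ x0)) ∨ ¬¬x0)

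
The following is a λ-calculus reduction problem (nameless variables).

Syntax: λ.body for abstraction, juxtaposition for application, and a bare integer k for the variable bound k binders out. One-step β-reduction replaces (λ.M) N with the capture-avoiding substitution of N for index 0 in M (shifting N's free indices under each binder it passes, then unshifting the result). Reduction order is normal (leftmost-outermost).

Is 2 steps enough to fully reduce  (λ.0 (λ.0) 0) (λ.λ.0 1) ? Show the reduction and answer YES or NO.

  start: (λ.0 (λ.0) 0) (λ.λ.0 1)
  [1] (λ.λ.0 1) (λ.0) (λ.λ.0 1)
  [2] (λ.0 (λ.0)) (λ.λ.0 1)

Answer: NO — after 2 steps the term is (λ.0 (λ.0)) (λ.λ.0 1), not yet normal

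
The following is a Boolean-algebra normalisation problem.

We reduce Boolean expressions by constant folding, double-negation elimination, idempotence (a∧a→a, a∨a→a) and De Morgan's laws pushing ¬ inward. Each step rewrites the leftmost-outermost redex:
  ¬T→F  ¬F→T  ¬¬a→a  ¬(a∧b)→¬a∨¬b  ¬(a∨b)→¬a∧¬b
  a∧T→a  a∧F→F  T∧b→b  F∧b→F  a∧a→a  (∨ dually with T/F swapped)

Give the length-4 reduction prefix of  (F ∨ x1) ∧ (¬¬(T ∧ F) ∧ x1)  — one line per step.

  start: (F ∨ x1) ∧ (¬¬(T ∧ F) ∧ x1)
  →1  x1 ∧ (¬¬(T ∧ F) ∧ x1)
  →2  x1 ∧ ((T ∧ F) ∧ x1)
  →3  x1 ∧ (F ∧ x1)
  →4  x1 ∧ F

Answer: after 4 steps: x1 ∧ F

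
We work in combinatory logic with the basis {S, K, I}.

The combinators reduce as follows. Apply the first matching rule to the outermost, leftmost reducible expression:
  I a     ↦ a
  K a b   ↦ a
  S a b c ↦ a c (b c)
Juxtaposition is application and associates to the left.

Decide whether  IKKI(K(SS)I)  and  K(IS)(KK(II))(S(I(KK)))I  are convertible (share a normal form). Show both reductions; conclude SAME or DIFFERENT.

Term A:
  start: IKKI(K(SS)I)
  step 1: KKI(K(SS)I)
  step 2: K(K(SS)I)
  step 3: K(SS)

Term B:
  start: K(IS)(KK(II))(S(I(KK)))I
  step 1: IS(S(I(KK)))I
  step 2: S(S(I(KK)))I
  step 3: S(S(KK))I

Answer: DIFFERENT — A ⇓ K(SS), B ⇓ S(S(KK))I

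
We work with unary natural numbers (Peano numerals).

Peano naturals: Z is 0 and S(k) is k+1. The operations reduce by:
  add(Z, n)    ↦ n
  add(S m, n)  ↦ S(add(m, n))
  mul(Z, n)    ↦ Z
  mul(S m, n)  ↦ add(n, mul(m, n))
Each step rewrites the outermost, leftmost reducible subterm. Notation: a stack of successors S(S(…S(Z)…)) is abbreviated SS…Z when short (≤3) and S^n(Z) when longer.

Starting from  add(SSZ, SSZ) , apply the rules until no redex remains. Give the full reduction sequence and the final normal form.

  start: add(SSZ, SSZ)
  step 1: S(add(SZ, SSZ))
  step 2: S(S(add(Z, SSZ)))
  step 3: S^4(Z)

Answer: normal form = S^4(Z)  (in 3 steps)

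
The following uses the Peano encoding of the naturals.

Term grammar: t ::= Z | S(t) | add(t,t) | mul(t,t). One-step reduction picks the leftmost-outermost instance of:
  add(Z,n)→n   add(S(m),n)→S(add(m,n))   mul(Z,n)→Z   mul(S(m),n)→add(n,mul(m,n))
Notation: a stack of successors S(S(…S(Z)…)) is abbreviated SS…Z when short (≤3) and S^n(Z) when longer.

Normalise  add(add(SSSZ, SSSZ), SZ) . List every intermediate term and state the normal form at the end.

Answer: normal form = S^7(Z)  (in 11 steps)

Reduction:
  start: add(add(SSSZ, SSSZ), SZ)
  [1] add(S(add(SSZ, SSSZ)), SZ)
  [2] S(add(add(SSZ, SSSZ), SZ))
  [3] S(add(S(add(SZ, SSSZ)), SZ))
  [4] S(S(add(add(SZ, SSSZ), SZ)))
  [5] S(S(add(S(add(Z, SSSZ)), SZ)))
  [6] S(S(S(add(add(Z, SSSZ), SZ))))
  [7] S(S(S(add(SSSZ, SZ))))
  [8] S(S(S(S(add(SSZ, SZ)))))
  [9] S(S(S(S(S(add(SZ, SZ))))))
  [10] S(S(S(S(S(S(add(Z, SZ)))))))
  [11] S^7(Z)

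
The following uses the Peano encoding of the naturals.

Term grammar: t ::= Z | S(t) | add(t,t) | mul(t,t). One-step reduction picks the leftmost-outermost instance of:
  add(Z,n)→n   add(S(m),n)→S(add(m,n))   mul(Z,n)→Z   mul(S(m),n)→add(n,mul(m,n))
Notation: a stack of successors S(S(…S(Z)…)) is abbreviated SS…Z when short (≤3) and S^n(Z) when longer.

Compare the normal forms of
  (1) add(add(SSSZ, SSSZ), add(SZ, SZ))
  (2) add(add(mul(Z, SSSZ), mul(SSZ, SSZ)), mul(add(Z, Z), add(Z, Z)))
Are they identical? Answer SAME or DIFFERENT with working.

Answer: DIFFERENT — A ⇓ S^8(Z), B ⇓ S^4(Z)

Derivation:
Term A:
  start: add(add(SSSZ, SSSZ), add(SZ, SZ))
  →1  add(S(add(SSZ, SSSZ)), add(SZ, SZ))
  →2  S(add(add(SSZ, SSSZ), add(SZ, SZ)))
  →3  S(add(S(add(SZ, SSSZ)), add(SZ, SZ)))
  →4  S(S(add(add(SZ, SSSZ), add(SZ, SZ))))
  →5  S(S(add(S(add(Z, SSSZ)), add(SZ, SZ))))
  →6  S(S(S(add(add(Z, SSSZ), add(SZ, SZ)))))
  →7  S(S(S(add(SSSZ, add(SZ, SZ)))))
  →8  S(S(S(S(add(SSZ, add(SZ, SZ))))))
  →9  S(S(S(S(S(add(SZ, add(SZ, SZ)))))))
  →10  S(S(S(S(S(S(add(Z, add(SZ, SZ))))))))
  →11  S(S(S(S(S(S(add(SZ, SZ)))))))
  →12  S(S(S(S(S(S(S(add(Z, SZ))))))))
  →13  S^8(Z)

Term B:
  start: add(add(mul(Z, SSSZ), mul(SSZ, SSZ)), mul(add(Z, Z), add(Z, Z)))
  →1  add(add(Z, mul(SSZ, SSZ)), mul(add(Z, Z), add(Z, Z)))
  →2  add(mul(SSZ, SSZ), mul(add(Z, Z), add(Z, Z)))
  →3  add(add(SSZ, mul(SZ, SSZ)), mul(add(Z, Z), add(Z, Z)))
  →4  add(S(add(SZ, mul(SZ, SSZ))), mul(add(Z, Z), add(Z, Z)))
  →5  S(add(add(SZ, mul(SZ, SSZ)), mul(add(Z, Z), add(Z, Z))))
  →6  S(add(S(add(Z, mul(SZ, SSZ))), mul(add(Z, Z), add(Z, Z))))
  →7  S(S(add(add(Z, mul(SZ, SSZ)), mul(add(Z, Z), add(Z, Z)))))
  →8  S(S(add(mul(SZ, SSZ), mul(add(Z, Z), add(Z, Z)))))
  →9  S(S(add(add(SSZ, mul(Z, SSZ)), mul(add(Z, Z), add(Z, Z)))))
  →10  S(S(add(S(add(SZ, mul(Z, SSZ))), mul(add(Z, Z), add(Z, Z)))))
  →11  S(S(S(add(add(SZ, mul(Z, SSZ)), mul(add(Z, Z), add(Z, Z))))))
  →12  S(S(S(add(S(add(Z, mul(Z, SSZ))), mul(add(Z, Z), add(Z, Z))))))
  →13  S(S(S(S(add(add(Z, mul(Z, SSZ)), mul(add(Z, Z), add(Z, Z)))))))
  →14  S(S(S(S(add(mul(Z, SSZ), mul(add(Z, Z), add(Z, Z)))))))
  →15  S(S(S(S(add(Z, mul(add(Z, Z), add(Z, Z)))))))
  →16  S(S(S(S(mul(add(Z, Z), add(Z, Z))))))
  →17  S(S(S(S(mul(Z, add(Z, Z))))))
  →18  S^4(Z)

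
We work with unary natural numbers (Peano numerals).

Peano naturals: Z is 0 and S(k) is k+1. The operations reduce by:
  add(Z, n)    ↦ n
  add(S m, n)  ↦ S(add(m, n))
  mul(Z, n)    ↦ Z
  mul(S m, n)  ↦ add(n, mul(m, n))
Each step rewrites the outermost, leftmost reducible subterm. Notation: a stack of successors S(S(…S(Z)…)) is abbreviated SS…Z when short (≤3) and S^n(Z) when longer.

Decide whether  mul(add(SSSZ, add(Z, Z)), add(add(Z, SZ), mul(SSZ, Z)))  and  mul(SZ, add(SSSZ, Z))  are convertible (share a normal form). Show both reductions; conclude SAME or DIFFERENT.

Answer: SAME — A ⇓ SSSZ, B ⇓ SSSZ

Working:
Term A:
  start: mul(add(SSSZ, add(Z, Z)), add(add(Z, SZ), mul(SSZ, Z)))
  →1  mul(S(add(SSZ, add(Z, Z))), add(add(Z, SZ), mul(SSZ, Z)))
  →2  add(add(add(Z, SZ), mul(SSZ, Z)), mul(add(SSZ, add(Z, Z)), add(add(Z, SZ), mul(SSZ, Z))))
  →3  add(add(SZ, mul(SSZ, Z)), mul(add(SSZ, add(Z, Z)), add(add(Z, SZ), mul(SSZ, Z))))
  →4  add(S(add(Z, mul(SSZ, Z))), mul(add(SSZ, add(Z, Z)), add(add(Z, SZ), mul(SSZ, Z))))
  →5  S(add(add(Z, mul(SSZ, Z)), mul(add(SSZ, add(Z, Z)), add(add(Z, SZ), mul(SSZ, Z)))))
  →6  S(add(mul(SSZ, Z), mul(add(SSZ, add(Z, Z)), add(add(Z, SZ), mul(SSZ, Z)))))
  →7  S(add(add(Z, mul(SZ, Z)), mul(add(SSZ, add(Z, Z)), add(add(Z, SZ), mul(SSZ, Z)))))
  →8  S(add(mul(SZ, Z), mul(add(SSZ, add(Z, Z)), add(add(Z, SZ), mul(SSZ, Z)))))
  →9  S(add(add(Z, mul(Z, Z)), mul(add(SSZ, add(Z, Z)), add(add(Z, SZ), mul(SSZ, Z)))))
  →10  S(add(mul(Z, Z), mul(add(SSZ, add(Z, Z)), add(add(Z, SZ), mul(SSZ, Z)))))
  →11  S(add(Z, mul(add(SSZ, add(Z, Z)), add(add(Z, SZ), mul(SSZ, Z)))))
  →12  S(mul(add(SSZ, add(Z, Z)), add(add(Z, SZ), mul(SSZ, Z))))
  →13  S(mul(S(add(SZ, add(Z, Z))), add(add(Z, SZ), mul(SSZ, Z))))
  →14  S(add(add(add(Z, SZ), mul(SSZ, Z)), mul(add(SZ, add(Z, Z)), add(add(Z, SZ), mul(SSZ, Z)))))
  →15  S(add(add(SZ, mul(SSZ, Z)), mul(add(SZ, add(Z, Z)), add(add(Z, SZ), mul(SSZ, Z)))))
  →16  S(add(S(add(Z, mul(SSZ, Z))), mul(add(SZ, add(Z, Z)), add(add(Z, SZ), mul(SSZ, Z)))))
  →17  S(S(add(add(Z, mul(SSZ, Z)), mul(add(SZ, add(Z, Z)), add(add(Z, SZ), mul(SSZ, Z))))))
  →18  S(S(add(mul(SSZ, Z), mul(add(SZ, add(Z, Z)), add(add(Z, SZ), mul(SSZ, Z))))))
  →19  S(S(add(add(Z, mul(SZ, Z)), mul(add(SZ, add(Z, Z)), add(add(Z, SZ), mul(SSZ, Z))))))
  →20  S(S(add(mul(SZ, Z), mul(add(SZ, add(Z, Z)), add(add(Z, SZ), mul(SSZ, Z))))))
  →21  S(S(add(add(Z, mul(Z, Z)), mul(add(SZ, add(Z, Z)), add(add(Z, SZ), mul(SSZ, Z))))))
  →22  S(S(add(mul(Z, Z), mul(add(SZ, add(Z, Z)), add(add(Z, SZ), mul(SSZ, Z))))))
  →23  S(S(add(Z, mul(add(SZ, add(Z, Z)), add(add(Z, SZ), mul(SSZ, Z))))))
  →24  S(S(mul(add(SZ, add(Z, Z)), add(add(Z, SZ), mul(SSZ, Z)))))
  →25  S(S(mul(S(add(Z, add(Z, Z))), add(add(Z, SZ), mul(SSZ, Z)))))
  →26  S(S(add(add(add(Z, SZ), mul(SSZ, Z)), mul(add(Z, add(Z, Z)), add(add(Z, SZ), mul(SSZ, Z))))))
  →27  S(S(add(add(SZ, mul(SSZ, Z)), mul(add(Z, add(Z, Z)), add(add(Z, SZ), mul(SSZ, Z))))))
  →28  S(S(add(S(add(Z, mul(SSZ, Z))), mul(add(Z, add(Z, Z)), add(add(Z, SZ), mul(SSZ, Z))))))
  →29  S(S(S(add(add(Z, mul(SSZ, Z)), mul(add(Z, add(Z, Z)), add(add(Z, SZ), mul(SSZ, Z)))))))
  →30  S(S(S(add(mul(SSZ, Z), mul(add(Z, add(Z, Z)), add(add(Z, SZ), mul(SSZ, Z)))))))
  →31  S(S(S(add(add(Z, mul(SZ, Z)), mul(add(Z, add(Z, Z)), add(add(Z, SZ), mul(SSZ, Z)))))))
  →32  S(S(S(add(mul(SZ, Z), mul(add(Z, add(Z, Z)), add(add(Z, SZ), mul(SSZ, Z)))))))
  →33  S(S(S(add(add(Z, mul(Z, Z)), mul(add(Z, add(Z, Z)), add(add(Z, SZ), mul(SSZ, Z)))))))
  →34  S(S(S(add(mul(Z, Z), mul(add(Z, add(Z, Z)), add(add(Z, SZ), mul(SSZ, Z)))))))
  →35  S(S(S(add(Z, mul(add(Z, add(Z, Z)), add(add(Z, SZ), mul(SSZ, Z)))))))
  →36  S(S(S(mul(add(Z, add(Z, Z)), add(add(Z, SZ), mul(SSZ, Z))))))
  →37  S(S(S(mul(add(Z, Z), add(add(Z, SZ), mul(SSZ, Z))))))
  →38  S(S(S(mul(Z, add(add(Z, SZ), mul(SSZ, Z))))))
  →39  SSSZ

Term B:
  start: mul(SZ, add(SSSZ, Z))
  →1  add(add(SSSZ, Z), mul(Z, add(SSSZ, Z)))
  →2  add(S(add(SSZ, Z)), mul(Z, add(SSSZ, Z)))
  →3  S(add(add(SSZ, Z), mul(Z, add(SSSZ, Z))))
  →4  S(add(S(add(SZ, Z)), mul(Z, add(SSSZ, Z))))
  →5  S(S(add(add(SZ, Z), mul(Z, add(SSSZ, Z)))))
  →6  S(S(add(S(add(Z, Z)), mul(Z, add(SSSZ, Z)))))
  →7  S(S(S(add(add(Z, Z), mul(Z, add(SSSZ, Z))))))
  →8  S(S(S(add(Z, mul(Z, add(SSSZ, Z))))))
  →9  S(S(S(mul(Z, add(SSSZ, Z)))))
  →10  SSSZ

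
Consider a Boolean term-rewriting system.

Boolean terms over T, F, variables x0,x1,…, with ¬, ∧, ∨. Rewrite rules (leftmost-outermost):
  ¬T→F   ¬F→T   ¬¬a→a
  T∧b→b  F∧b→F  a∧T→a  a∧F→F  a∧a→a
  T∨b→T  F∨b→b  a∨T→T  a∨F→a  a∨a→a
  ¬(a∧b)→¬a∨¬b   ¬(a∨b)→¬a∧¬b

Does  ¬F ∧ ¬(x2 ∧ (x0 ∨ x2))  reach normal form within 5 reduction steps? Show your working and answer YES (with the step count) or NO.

Answer: YES — reaches normal form ¬x2 ∨ (¬x0 ∧ ¬x2) in 4 ≤ 5 steps

Derivation:
  start: ¬F ∧ ¬(x2 ∧ (x0 ∨ x2))
  [1] T ∧ ¬(x2 ∧ (x0 ∨ x2))
  [2] ¬(x2 ∧ (x0 ∨ x2))
  [3] ¬x2 ∨ ¬(x0 ∨ x2)
  [4] ¬x2 ∨ (¬x0 ∧ ¬x2)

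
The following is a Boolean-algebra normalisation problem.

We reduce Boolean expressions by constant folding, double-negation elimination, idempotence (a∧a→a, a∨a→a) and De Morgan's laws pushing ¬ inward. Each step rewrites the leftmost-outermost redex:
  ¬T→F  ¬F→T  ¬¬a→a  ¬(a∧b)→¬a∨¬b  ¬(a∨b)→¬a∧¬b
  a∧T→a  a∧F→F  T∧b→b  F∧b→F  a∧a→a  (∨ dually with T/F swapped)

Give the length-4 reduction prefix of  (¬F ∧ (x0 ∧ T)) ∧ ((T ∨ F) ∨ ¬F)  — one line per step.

  start: (¬F ∧ (x0 ∧ T)) ∧ ((T ∨ F) ∨ ¬F)
  →1  (T ∧ (x0 ∧ T)) ∧ ((T ∨ F) ∨ ¬F)
  →2  (x0 ∧ T) ∧ ((T ∨ F) ∨ ¬F)
  →3  x0 ∧ ((T ∨ F) ∨ ¬F)
  →4  x0 ∧ (T ∨ ¬F)

Answer: after 4 steps: x0 ∧ (T ∨ ¬F)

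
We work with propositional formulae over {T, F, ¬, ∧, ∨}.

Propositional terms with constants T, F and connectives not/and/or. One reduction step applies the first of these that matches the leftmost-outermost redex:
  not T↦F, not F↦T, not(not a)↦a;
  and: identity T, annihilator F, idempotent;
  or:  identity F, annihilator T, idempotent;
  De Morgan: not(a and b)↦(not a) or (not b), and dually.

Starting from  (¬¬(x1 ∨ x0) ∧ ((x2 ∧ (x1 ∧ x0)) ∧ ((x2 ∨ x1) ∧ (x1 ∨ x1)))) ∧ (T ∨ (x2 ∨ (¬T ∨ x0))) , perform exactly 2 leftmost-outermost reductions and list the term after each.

  start: (¬¬(x1 ∨ x0) ∧ ((x2 ∧ (x1 ∧ x0)) ∧ ((x2 ∨ x1) ∧ (x1 ∨ x1)))) ∧ (T ∨ (x2 ∨ (¬T ∨ x0)))
  [1] ((x1 ∨ x0) ∧ ((x2 ∧ (x1 ∧ x0)) ∧ ((x2 ∨ x1) ∧ (x1 ∨ x1)))) ∧ (T ∨ (x2 ∨ (¬T ∨ x0)))
  [2] ((x1 ∨ x0) ∧ ((x2 ∧ (x1 ∧ x0)) ∧ ((x2 ∨ x1) ∧ x1))) ∧ (T ∨ (x2 ∨ (¬T ∨ x0)))

Answer: after 2 steps: ((x1 ∨ x0) ∧ ((x2 ∧ (x1 ∧ x0)) ∧ ((x2 ∨ x1) ∧ x1))) ∧ (T ∨ (x2 ∨ (¬T ∨ x0)))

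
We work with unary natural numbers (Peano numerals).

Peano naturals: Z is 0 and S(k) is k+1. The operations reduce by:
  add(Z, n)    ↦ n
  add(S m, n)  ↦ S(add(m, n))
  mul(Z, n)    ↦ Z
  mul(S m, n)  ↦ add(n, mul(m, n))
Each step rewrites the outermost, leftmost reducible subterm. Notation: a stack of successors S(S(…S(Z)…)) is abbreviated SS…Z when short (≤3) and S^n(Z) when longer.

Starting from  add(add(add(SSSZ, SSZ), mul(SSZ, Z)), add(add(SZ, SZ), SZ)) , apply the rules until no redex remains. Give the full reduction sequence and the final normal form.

Answer: normal form = S^8(Z)  (in 26 steps)

Reduction:
  start: add(add(add(SSSZ, SSZ), mul(SSZ, Z)), add(add(SZ, SZ), SZ))
  [1] add(add(S(add(SSZ, SSZ)), mul(SSZ, Z)), add(add(SZ, SZ), SZ))
  [2] add(S(add(add(SSZ, SSZ), mul(SSZ, Z))), add(add(SZ, SZ), SZ))
  [3] S(add(add(add(SSZ, SSZ), mul(SSZ, Z)), add(add(SZ, SZ), SZ)))
  [4] S(add(add(S(add(SZ, SSZ)), mul(SSZ, Z)), add(add(SZ, SZ), SZ)))
  [5] S(add(S(add(add(SZ, SSZ), mul(SSZ, Z))), add(add(SZ, SZ), SZ)))
  [6] S(S(add(add(add(SZ, SSZ), mul(SSZ, Z)), add(add(SZ, SZ), SZ))))
  [7] S(S(add(add(S(add(Z, SSZ)), mul(SSZ, Z)), add(add(SZ, SZ), SZ))))
  [8] S(S(add(S(add(add(Z, SSZ), mul(SSZ, Z))), add(add(SZ, SZ), SZ))))
  [9] S(S(S(add(add(add(Z, SSZ), mul(SSZ, Z)), add(add(SZ, SZ), SZ)))))
  [10] S(S(S(add(add(SSZ, mul(SSZ, Z)), add(add(SZ, SZ), SZ)))))
  [11] S(S(S(add(S(add(SZ, mul(SSZ, Z))), add(add(SZ, SZ), SZ)))))
  [12] S(S(S(S(add(add(SZ, mul(SSZ, Z)), add(add(SZ, SZ), SZ))))))
  [13] S(S(S(S(add(S(add(Z, mul(SSZ, Z))), add(add(SZ, SZ), SZ))))))
  [14] S(S(S(S(S(add(add(Z, mul(SSZ, Z)), add(add(SZ, SZ), SZ)))))))
  [15] S(S(S(S(S(add(mul(SSZ, Z), add(add(SZ, SZ), SZ)))))))
  [16] S(S(S(S(S(add(add(Z, mul(SZ, Z)), add(add(SZ, SZ), SZ)))))))
  [17] S(S(S(S(S(add(mul(SZ, Z), add(add(SZ, SZ), SZ)))))))
  [18] S(S(S(S(S(add(add(Z, mul(Z, Z)), add(add(SZ, SZ), SZ)))))))
  [19] S(S(S(S(S(add(mul(Z, Z), add(add(SZ, SZ), SZ)))))))
  [20] S(S(S(S(S(add(Z, add(add(SZ, SZ), SZ)))))))
  [21] S(S(S(S(S(add(add(SZ, SZ), SZ))))))
  [22] S(S(S(S(S(add(S(add(Z, SZ)), SZ))))))
  [23] S(S(S(S(S(S(add(add(Z, SZ), SZ)))))))
  [24] S(S(S(S(S(S(add(SZ, SZ)))))))
  [25] S(S(S(S(S(S(S(add(Z, SZ))))))))
  [26] S^8(Z)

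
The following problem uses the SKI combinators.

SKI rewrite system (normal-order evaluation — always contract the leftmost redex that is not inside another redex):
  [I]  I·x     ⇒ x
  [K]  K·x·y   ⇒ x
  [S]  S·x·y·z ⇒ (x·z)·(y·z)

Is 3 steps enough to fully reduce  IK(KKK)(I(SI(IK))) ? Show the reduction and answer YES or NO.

Answer: YES — reaches normal form K in 3 ≤ 3 steps

Working:
  start: IK(KKK)(I(SI(IK)))
  →1  K(KKK)(I(SI(IK)))
  →2  KKK
  →3  K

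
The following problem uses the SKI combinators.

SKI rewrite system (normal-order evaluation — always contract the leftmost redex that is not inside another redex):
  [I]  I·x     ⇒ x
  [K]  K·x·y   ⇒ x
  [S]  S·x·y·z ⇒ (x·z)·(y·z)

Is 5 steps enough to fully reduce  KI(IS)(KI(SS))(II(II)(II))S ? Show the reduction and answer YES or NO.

Answer: NO — after 5 steps the term is I(II)(II)S, not yet normal

Derivation:
  start: KI(IS)(KI(SS))(II(II)(II))S
  →1  I(KI(SS))(II(II)(II))S
  →2  KI(SS)(II(II)(II))S
  →3  I(II(II)(II))S
  →4  II(II)(II)S
  →5  I(II)(II)S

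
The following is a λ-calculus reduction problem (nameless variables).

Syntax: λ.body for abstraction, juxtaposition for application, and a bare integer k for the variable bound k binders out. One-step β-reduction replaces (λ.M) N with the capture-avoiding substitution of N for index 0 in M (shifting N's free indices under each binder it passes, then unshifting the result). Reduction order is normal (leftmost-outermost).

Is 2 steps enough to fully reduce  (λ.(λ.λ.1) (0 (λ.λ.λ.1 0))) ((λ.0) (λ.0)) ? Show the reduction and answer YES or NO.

Answer: NO — after 2 steps the term is λ.(λ.0) (λ.0) (λ.λ.λ.1 0), not yet normal

Derivation:
  start: (λ.(λ.λ.1) (0 (λ.λ.λ.1 0))) ((λ.0) (λ.0))
  step 1: (λ.λ.1) ((λ.0) (λ.0) (λ.λ.λ.1 0))
  step 2: λ.(λ.0) (λ.0) (λ.λ.λ.1 0)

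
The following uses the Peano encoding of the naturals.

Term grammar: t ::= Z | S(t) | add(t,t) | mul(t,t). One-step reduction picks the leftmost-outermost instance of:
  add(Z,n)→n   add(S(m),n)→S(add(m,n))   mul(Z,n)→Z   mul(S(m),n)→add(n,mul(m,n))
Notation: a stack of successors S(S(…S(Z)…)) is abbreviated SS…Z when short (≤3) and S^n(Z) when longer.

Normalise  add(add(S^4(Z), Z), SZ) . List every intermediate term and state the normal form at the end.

Answer: normal form = S^5(Z)  (in 10 steps)

Working:
  start: add(add(S^4(Z), Z), SZ)
  →1  add(S(add(SSSZ, Z)), SZ)
  →2  S(add(add(SSSZ, Z), SZ))
  →3  S(add(S(add(SSZ, Z)), SZ))
  →4  S(S(add(add(SSZ, Z), SZ)))
  →5  S(S(add(S(add(SZ, Z)), SZ)))
  →6  S(S(S(add(add(SZ, Z), SZ))))
  →7  S(S(S(add(S(add(Z, Z)), SZ))))
  →8  S(S(S(S(add(add(Z, Z), SZ)))))
  →9  S(S(S(S(add(Z, SZ)))))
  →10  S^5(Z)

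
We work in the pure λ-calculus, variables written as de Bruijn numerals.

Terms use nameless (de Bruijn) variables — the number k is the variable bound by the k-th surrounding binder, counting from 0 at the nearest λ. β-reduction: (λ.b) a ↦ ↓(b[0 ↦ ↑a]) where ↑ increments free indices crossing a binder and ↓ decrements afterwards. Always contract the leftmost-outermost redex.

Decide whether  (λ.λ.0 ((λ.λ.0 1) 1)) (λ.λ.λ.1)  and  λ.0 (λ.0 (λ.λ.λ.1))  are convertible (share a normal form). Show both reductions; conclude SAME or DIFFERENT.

Answer: SAME — A ⇓ λ.0 (λ.0 (λ.λ.λ.1)), B ⇓ λ.0 (λ.0 (λ.λ.λ.1))

Reduction:
Term A:
  start: (λ.λ.0 ((λ.λ.0 1) 1)) (λ.λ.λ.1)
  [1] λ.0 ((λ.λ.0 1) (λ.λ.λ.1))
  [2] λ.0 (λ.0 (λ.λ.λ.1))

Term B:
  start: λ.0 (λ.0 (λ.λ.λ.1))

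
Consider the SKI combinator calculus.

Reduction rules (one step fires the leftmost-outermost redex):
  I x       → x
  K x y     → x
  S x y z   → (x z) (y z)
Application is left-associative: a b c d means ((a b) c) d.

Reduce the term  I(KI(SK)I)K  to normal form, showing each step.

Answer: normal form = K  (in 4 steps)

Working:
  start: I(KI(SK)I)K
  →1  KI(SK)IK
  →2  IIK
  →3  IK
  →4  K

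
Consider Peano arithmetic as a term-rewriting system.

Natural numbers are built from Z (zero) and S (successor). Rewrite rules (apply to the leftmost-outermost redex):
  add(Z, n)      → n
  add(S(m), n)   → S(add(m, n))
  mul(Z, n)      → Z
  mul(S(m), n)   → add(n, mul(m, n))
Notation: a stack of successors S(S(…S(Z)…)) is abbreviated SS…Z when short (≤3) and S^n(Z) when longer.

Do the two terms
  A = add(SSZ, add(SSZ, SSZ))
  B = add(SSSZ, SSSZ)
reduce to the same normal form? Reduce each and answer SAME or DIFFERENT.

Term A:
  start: add(SSZ, add(SSZ, SSZ))
  →1  S(add(SZ, add(SSZ, SSZ)))
  →2  S(S(add(Z, add(SSZ, SSZ))))
  →3  S(S(add(SSZ, SSZ)))
  →4  S(S(S(add(SZ, SSZ))))
  →5  S(S(S(S(add(Z, SSZ)))))
  →6  S^6(Z)

Term B:
  start: add(SSSZ, SSSZ)
  →1  S(add(SSZ, SSSZ))
  →2  S(S(add(SZ, SSSZ)))
  →3  S(S(S(add(Z, SSSZ))))
  →4  S^6(Z)

Answer: SAME — A ⇓ S^6(Z), B ⇓ S^6(Z)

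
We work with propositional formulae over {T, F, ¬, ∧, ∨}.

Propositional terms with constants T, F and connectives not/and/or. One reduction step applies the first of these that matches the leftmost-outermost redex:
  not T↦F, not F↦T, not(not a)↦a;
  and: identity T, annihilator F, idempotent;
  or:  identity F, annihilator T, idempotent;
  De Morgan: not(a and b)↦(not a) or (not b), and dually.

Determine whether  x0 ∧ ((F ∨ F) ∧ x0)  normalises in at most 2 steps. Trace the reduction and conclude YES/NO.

  start: x0 ∧ ((F ∨ F) ∧ x0)
  [1] x0 ∧ (F ∧ x0)
  [2] x0 ∧ F

Answer: NO — after 2 steps the term is x0 ∧ F, not yet normal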